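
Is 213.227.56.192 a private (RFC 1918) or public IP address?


RFC 1918 private ranges:
  10.0.0.0/8 (10.0.0.0 - 10.255.255.255)
  172.16.0.0/12 (172.16.0.0 - 172.31.255.255)
  192.168.0.0/16 (192.168.0.0 - 192.168.255.255)
Public (not in any RFC 1918 range)


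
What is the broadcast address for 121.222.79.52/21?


Network: 121.222.72.0/21
Host bits = 11
Set all host bits to 1:
Broadcast: 121.222.79.255


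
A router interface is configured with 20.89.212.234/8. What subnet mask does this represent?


/8 means 8 network bits, 24 host bits
Binary: 11111111000000000000000000000000
Mask: 255.0.0.0


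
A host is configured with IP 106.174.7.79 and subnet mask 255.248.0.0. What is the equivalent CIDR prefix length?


Binary: 11111111.11111000.00000000.00000000
Count leading 1s
Prefix: /13


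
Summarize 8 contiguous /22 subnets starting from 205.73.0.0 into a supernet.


Original prefix: /22
Number of subnets: 8 = 2^3
New prefix = 22 - 3 = 19
Supernet: 205.73.0.0/19


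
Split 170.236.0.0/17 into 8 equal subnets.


New prefix = 17 + 3 = 20
Each subnet has 4096 addresses
  170.236.0.0/20
  170.236.16.0/20
  170.236.32.0/20
  170.236.48.0/20
  170.236.64.0/20
  170.236.80.0/20
  170.236.96.0/20
  170.236.112.0/20
Subnets: 170.236.0.0/20, 170.236.16.0/20, 170.236.32.0/20, 170.236.48.0/20, 170.236.64.0/20, 170.236.80.0/20, 170.236.96.0/20, 170.236.112.0/20


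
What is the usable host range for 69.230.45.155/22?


Network: 69.230.44.0
Broadcast: 69.230.47.255
First usable = network + 1
Last usable = broadcast - 1
Range: 69.230.44.1 to 69.230.47.254


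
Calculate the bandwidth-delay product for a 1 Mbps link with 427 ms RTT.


BDP = bandwidth * RTT
= 1 Mbps * 427 ms
= 1 * 1e6 * 427 / 1000 bits
= 427000 bits
= 53375 bytes
= 52.124 KB
BDP = 427000 bits (53375 bytes)


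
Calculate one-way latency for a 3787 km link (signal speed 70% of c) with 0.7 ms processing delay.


Speed = 0.7 * 3e5 km/s = 210000 km/s
Propagation delay = 3787 / 210000 = 0.018 s = 18.0333 ms
Processing delay = 0.7 ms
Total one-way latency = 18.7333 ms


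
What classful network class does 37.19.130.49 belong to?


First octet: 37
Binary: 00100101
0xxxxxxx -> Class A (1-126)
Class A, default mask 255.0.0.0 (/8)


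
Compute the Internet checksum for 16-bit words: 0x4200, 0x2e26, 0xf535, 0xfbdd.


Sum all words (with carry folding):
+ 0x4200 = 0x4200
+ 0x2e26 = 0x7026
+ 0xf535 = 0x655c
+ 0xfbdd = 0x613a
One's complement: ~0x613a
Checksum = 0x9ec5


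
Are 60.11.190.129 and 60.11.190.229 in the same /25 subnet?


Mask: 255.255.255.128
60.11.190.129 AND mask = 60.11.190.128
60.11.190.229 AND mask = 60.11.190.128
Yes, same subnet (60.11.190.128)


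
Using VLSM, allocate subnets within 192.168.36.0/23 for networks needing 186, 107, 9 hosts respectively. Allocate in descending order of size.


186 hosts -> /24 (254 usable): 192.168.36.0/24
107 hosts -> /25 (126 usable): 192.168.37.0/25
9 hosts -> /28 (14 usable): 192.168.37.128/28
Allocation: 192.168.36.0/24 (186 hosts, 254 usable); 192.168.37.0/25 (107 hosts, 126 usable); 192.168.37.128/28 (9 hosts, 14 usable)


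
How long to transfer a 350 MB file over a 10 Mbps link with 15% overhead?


Effective throughput = 10 * (1 - 15/100) = 8.5 Mbps
File size in Mb = 350 * 8 = 2800 Mb
Time = 2800 / 8.5
Time = 329.4118 seconds


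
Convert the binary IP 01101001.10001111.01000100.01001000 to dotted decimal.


01101001 = 105
10001111 = 143
01000100 = 68
01001000 = 72
IP: 105.143.68.72


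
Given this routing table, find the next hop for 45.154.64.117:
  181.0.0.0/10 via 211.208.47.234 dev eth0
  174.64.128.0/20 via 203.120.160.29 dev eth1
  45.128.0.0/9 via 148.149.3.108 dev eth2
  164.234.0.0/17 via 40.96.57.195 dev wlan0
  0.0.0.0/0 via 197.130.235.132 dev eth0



Longest prefix match for 45.154.64.117:
  /10 181.0.0.0: no
  /20 174.64.128.0: no
  /9 45.128.0.0: MATCH
  /17 164.234.0.0: no
  /0 0.0.0.0: MATCH
Selected: next-hop 148.149.3.108 via eth2 (matched /9)


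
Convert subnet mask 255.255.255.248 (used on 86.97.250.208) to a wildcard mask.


Subnet mask: 255.255.255.248
Wildcard = 255.255.255.255 - subnet mask
255 - 255 = 0
255 - 255 = 0
255 - 255 = 0
255 - 248 = 7
Wildcard: 0.0.0.7


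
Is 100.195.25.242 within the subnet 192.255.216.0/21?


Subnet network: 192.255.216.0
Test IP AND mask: 100.195.24.0
No, 100.195.25.242 is not in 192.255.216.0/21


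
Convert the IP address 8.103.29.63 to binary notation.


8 = 00001000
103 = 01100111
29 = 00011101
63 = 00111111
Binary: 00001000.01100111.00011101.00111111


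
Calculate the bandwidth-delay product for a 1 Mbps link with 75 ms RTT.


BDP = bandwidth * RTT
= 1 Mbps * 75 ms
= 1 * 1e6 * 75 / 1000 bits
= 75000 bits
= 9375 bytes
= 9.1553 KB
BDP = 75000 bits (9375 bytes)


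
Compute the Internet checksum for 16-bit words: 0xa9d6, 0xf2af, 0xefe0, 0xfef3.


Sum all words (with carry folding):
+ 0xa9d6 = 0xa9d6
+ 0xf2af = 0x9c86
+ 0xefe0 = 0x8c67
+ 0xfef3 = 0x8b5b
One's complement: ~0x8b5b
Checksum = 0x74a4


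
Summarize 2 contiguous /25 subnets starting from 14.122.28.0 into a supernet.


Original prefix: /25
Number of subnets: 2 = 2^1
New prefix = 25 - 1 = 24
Supernet: 14.122.28.0/24


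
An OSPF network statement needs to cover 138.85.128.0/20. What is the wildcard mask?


Subnet mask: 255.255.240.0
Wildcard = 255.255.255.255 - subnet mask
255 - 255 = 0
255 - 255 = 0
255 - 240 = 15
255 - 0 = 255
Wildcard: 0.0.15.255


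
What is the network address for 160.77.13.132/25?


IP:   10100000.01001101.00001101.10000100
Mask: 11111111.11111111.11111111.10000000
AND operation:
Net:  10100000.01001101.00001101.10000000
Network: 160.77.13.128/25


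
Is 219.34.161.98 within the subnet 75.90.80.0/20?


Subnet network: 75.90.80.0
Test IP AND mask: 219.34.160.0
No, 219.34.161.98 is not in 75.90.80.0/20


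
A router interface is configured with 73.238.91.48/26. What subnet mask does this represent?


/26 means 26 network bits, 6 host bits
Binary: 11111111111111111111111111000000
Mask: 255.255.255.192


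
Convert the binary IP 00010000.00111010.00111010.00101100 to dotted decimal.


00010000 = 16
00111010 = 58
00111010 = 58
00101100 = 44
IP: 16.58.58.44


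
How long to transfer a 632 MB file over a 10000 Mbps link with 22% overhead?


Effective throughput = 10000 * (1 - 22/100) = 7800 Mbps
File size in Mb = 632 * 8 = 5056 Mb
Time = 5056 / 7800
Time = 0.6482 seconds


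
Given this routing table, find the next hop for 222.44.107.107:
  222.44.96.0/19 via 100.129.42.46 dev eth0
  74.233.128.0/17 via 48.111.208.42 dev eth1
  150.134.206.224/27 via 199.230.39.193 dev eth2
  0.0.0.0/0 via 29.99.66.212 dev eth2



Longest prefix match for 222.44.107.107:
  /19 222.44.96.0: MATCH
  /17 74.233.128.0: no
  /27 150.134.206.224: no
  /0 0.0.0.0: MATCH
Selected: next-hop 100.129.42.46 via eth0 (matched /19)


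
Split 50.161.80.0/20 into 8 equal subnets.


New prefix = 20 + 3 = 23
Each subnet has 512 addresses
  50.161.80.0/23
  50.161.82.0/23
  50.161.84.0/23
  50.161.86.0/23
  50.161.88.0/23
  50.161.90.0/23
  50.161.92.0/23
  50.161.94.0/23
Subnets: 50.161.80.0/23, 50.161.82.0/23, 50.161.84.0/23, 50.161.86.0/23, 50.161.88.0/23, 50.161.90.0/23, 50.161.92.0/23, 50.161.94.0/23


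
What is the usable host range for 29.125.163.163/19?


Network: 29.125.160.0
Broadcast: 29.125.191.255
First usable = network + 1
Last usable = broadcast - 1
Range: 29.125.160.1 to 29.125.191.254


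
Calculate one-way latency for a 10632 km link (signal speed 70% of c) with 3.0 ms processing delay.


Speed = 0.7 * 3e5 km/s = 210000 km/s
Propagation delay = 10632 / 210000 = 0.0506 s = 50.6286 ms
Processing delay = 3.0 ms
Total one-way latency = 53.6286 ms


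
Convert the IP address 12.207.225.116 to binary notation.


12 = 00001100
207 = 11001111
225 = 11100001
116 = 01110100
Binary: 00001100.11001111.11100001.01110100


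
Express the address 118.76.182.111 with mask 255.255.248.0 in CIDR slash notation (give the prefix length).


Binary: 11111111.11111111.11111000.00000000
Count leading 1s
Prefix: /21


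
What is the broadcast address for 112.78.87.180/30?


Network: 112.78.87.180/30
Host bits = 2
Set all host bits to 1:
Broadcast: 112.78.87.183


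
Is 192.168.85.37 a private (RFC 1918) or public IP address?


RFC 1918 private ranges:
  10.0.0.0/8 (10.0.0.0 - 10.255.255.255)
  172.16.0.0/12 (172.16.0.0 - 172.31.255.255)
  192.168.0.0/16 (192.168.0.0 - 192.168.255.255)
Private (in 192.168.0.0/16)


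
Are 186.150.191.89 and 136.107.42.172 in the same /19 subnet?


Mask: 255.255.224.0
186.150.191.89 AND mask = 186.150.160.0
136.107.42.172 AND mask = 136.107.32.0
No, different subnets (186.150.160.0 vs 136.107.32.0)


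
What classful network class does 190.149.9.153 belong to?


First octet: 190
Binary: 10111110
10xxxxxx -> Class B (128-191)
Class B, default mask 255.255.0.0 (/16)


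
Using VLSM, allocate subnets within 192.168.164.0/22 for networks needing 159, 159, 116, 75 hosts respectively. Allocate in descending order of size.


159 hosts -> /24 (254 usable): 192.168.164.0/24
159 hosts -> /24 (254 usable): 192.168.165.0/24
116 hosts -> /25 (126 usable): 192.168.166.0/25
75 hosts -> /25 (126 usable): 192.168.166.128/25
Allocation: 192.168.164.0/24 (159 hosts, 254 usable); 192.168.165.0/24 (159 hosts, 254 usable); 192.168.166.0/25 (116 hosts, 126 usable); 192.168.166.128/25 (75 hosts, 126 usable)


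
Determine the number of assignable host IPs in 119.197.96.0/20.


Host bits = 32 - 20 = 12
Total addresses = 2^12 = 4096
Usable = total - 2 (network and broadcast)
Usable hosts: 4094


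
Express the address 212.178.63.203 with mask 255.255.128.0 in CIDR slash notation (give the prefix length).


Binary: 11111111.11111111.10000000.00000000
Count leading 1s
Prefix: /17


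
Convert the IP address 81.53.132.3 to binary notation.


81 = 01010001
53 = 00110101
132 = 10000100
3 = 00000011
Binary: 01010001.00110101.10000100.00000011


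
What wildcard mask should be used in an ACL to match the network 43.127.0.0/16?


Subnet mask: 255.255.0.0
Wildcard = 255.255.255.255 - subnet mask
255 - 255 = 0
255 - 255 = 0
255 - 0 = 255
255 - 0 = 255
Wildcard: 0.0.255.255


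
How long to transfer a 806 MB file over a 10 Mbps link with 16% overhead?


Effective throughput = 10 * (1 - 16/100) = 8.4 Mbps
File size in Mb = 806 * 8 = 6448 Mb
Time = 6448 / 8.4
Time = 767.619 seconds


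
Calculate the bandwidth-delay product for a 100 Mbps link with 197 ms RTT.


BDP = bandwidth * RTT
= 100 Mbps * 197 ms
= 100 * 1e6 * 197 / 1000 bits
= 19700000 bits
= 2462500 bytes
= 2404.7852 KB
BDP = 19700000 bits (2462500 bytes)


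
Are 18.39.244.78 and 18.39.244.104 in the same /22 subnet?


Mask: 255.255.252.0
18.39.244.78 AND mask = 18.39.244.0
18.39.244.104 AND mask = 18.39.244.0
Yes, same subnet (18.39.244.0)


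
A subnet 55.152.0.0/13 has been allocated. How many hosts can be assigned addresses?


Host bits = 32 - 13 = 19
Total addresses = 2^19 = 524288
Usable = total - 2 (network and broadcast)
Usable hosts: 524286


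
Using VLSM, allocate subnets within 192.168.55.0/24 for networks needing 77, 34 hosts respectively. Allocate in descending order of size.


77 hosts -> /25 (126 usable): 192.168.55.0/25
34 hosts -> /26 (62 usable): 192.168.55.128/26
Allocation: 192.168.55.0/25 (77 hosts, 126 usable); 192.168.55.128/26 (34 hosts, 62 usable)


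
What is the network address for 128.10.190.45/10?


IP:   10000000.00001010.10111110.00101101
Mask: 11111111.11000000.00000000.00000000
AND operation:
Net:  10000000.00000000.00000000.00000000
Network: 128.0.0.0/10


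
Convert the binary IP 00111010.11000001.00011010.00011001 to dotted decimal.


00111010 = 58
11000001 = 193
00011010 = 26
00011001 = 25
IP: 58.193.26.25


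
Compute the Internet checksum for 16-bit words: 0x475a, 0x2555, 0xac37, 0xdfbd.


Sum all words (with carry folding):
+ 0x475a = 0x475a
+ 0x2555 = 0x6caf
+ 0xac37 = 0x18e7
+ 0xdfbd = 0xf8a4
One's complement: ~0xf8a4
Checksum = 0x075b


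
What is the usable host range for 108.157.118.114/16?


Network: 108.157.0.0
Broadcast: 108.157.255.255
First usable = network + 1
Last usable = broadcast - 1
Range: 108.157.0.1 to 108.157.255.254


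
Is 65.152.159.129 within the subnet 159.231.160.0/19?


Subnet network: 159.231.160.0
Test IP AND mask: 65.152.128.0
No, 65.152.159.129 is not in 159.231.160.0/19


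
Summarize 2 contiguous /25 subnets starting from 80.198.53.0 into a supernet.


Original prefix: /25
Number of subnets: 2 = 2^1
New prefix = 25 - 1 = 24
Supernet: 80.198.53.0/24


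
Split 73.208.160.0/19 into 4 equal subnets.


New prefix = 19 + 2 = 21
Each subnet has 2048 addresses
  73.208.160.0/21
  73.208.168.0/21
  73.208.176.0/21
  73.208.184.0/21
Subnets: 73.208.160.0/21, 73.208.168.0/21, 73.208.176.0/21, 73.208.184.0/21


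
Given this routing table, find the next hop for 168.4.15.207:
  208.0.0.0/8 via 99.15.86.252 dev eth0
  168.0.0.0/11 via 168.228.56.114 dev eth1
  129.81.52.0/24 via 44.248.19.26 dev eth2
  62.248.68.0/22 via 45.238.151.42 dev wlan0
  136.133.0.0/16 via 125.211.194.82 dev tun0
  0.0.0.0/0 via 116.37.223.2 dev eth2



Longest prefix match for 168.4.15.207:
  /8 208.0.0.0: no
  /11 168.0.0.0: MATCH
  /24 129.81.52.0: no
  /22 62.248.68.0: no
  /16 136.133.0.0: no
  /0 0.0.0.0: MATCH
Selected: next-hop 168.228.56.114 via eth1 (matched /11)


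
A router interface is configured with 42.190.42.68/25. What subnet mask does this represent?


/25 means 25 network bits, 7 host bits
Binary: 11111111111111111111111110000000
Mask: 255.255.255.128


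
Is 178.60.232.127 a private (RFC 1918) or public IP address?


RFC 1918 private ranges:
  10.0.0.0/8 (10.0.0.0 - 10.255.255.255)
  172.16.0.0/12 (172.16.0.0 - 172.31.255.255)
  192.168.0.0/16 (192.168.0.0 - 192.168.255.255)
Public (not in any RFC 1918 range)


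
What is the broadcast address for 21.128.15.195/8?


Network: 21.0.0.0/8
Host bits = 24
Set all host bits to 1:
Broadcast: 21.255.255.255


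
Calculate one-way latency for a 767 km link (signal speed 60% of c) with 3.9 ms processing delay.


Speed = 0.6 * 3e5 km/s = 180000 km/s
Propagation delay = 767 / 180000 = 0.0043 s = 4.2611 ms
Processing delay = 3.9 ms
Total one-way latency = 8.1611 ms


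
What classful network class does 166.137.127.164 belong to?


First octet: 166
Binary: 10100110
10xxxxxx -> Class B (128-191)
Class B, default mask 255.255.0.0 (/16)


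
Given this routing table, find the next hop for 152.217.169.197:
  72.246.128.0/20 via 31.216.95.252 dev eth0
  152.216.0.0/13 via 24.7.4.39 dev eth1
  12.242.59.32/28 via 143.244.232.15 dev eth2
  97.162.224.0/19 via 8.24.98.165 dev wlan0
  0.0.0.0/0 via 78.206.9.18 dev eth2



Longest prefix match for 152.217.169.197:
  /20 72.246.128.0: no
  /13 152.216.0.0: MATCH
  /28 12.242.59.32: no
  /19 97.162.224.0: no
  /0 0.0.0.0: MATCH
Selected: next-hop 24.7.4.39 via eth1 (matched /13)


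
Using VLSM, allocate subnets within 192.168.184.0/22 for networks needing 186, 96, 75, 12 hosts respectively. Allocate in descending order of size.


186 hosts -> /24 (254 usable): 192.168.184.0/24
96 hosts -> /25 (126 usable): 192.168.185.0/25
75 hosts -> /25 (126 usable): 192.168.185.128/25
12 hosts -> /28 (14 usable): 192.168.186.0/28
Allocation: 192.168.184.0/24 (186 hosts, 254 usable); 192.168.185.0/25 (96 hosts, 126 usable); 192.168.185.128/25 (75 hosts, 126 usable); 192.168.186.0/28 (12 hosts, 14 usable)


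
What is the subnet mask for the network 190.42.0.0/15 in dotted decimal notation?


/15 means 15 network bits, 17 host bits
Binary: 11111111111111100000000000000000
Mask: 255.254.0.0


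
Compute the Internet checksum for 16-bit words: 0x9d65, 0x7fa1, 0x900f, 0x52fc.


Sum all words (with carry folding):
+ 0x9d65 = 0x9d65
+ 0x7fa1 = 0x1d07
+ 0x900f = 0xad16
+ 0x52fc = 0x0013
One's complement: ~0x0013
Checksum = 0xffec


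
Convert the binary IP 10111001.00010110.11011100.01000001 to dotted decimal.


10111001 = 185
00010110 = 22
11011100 = 220
01000001 = 65
IP: 185.22.220.65


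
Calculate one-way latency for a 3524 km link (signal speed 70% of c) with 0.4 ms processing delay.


Speed = 0.7 * 3e5 km/s = 210000 km/s
Propagation delay = 3524 / 210000 = 0.0168 s = 16.781 ms
Processing delay = 0.4 ms
Total one-way latency = 17.181 ms


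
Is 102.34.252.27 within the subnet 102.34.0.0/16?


Subnet network: 102.34.0.0
Test IP AND mask: 102.34.0.0
Yes, 102.34.252.27 is in 102.34.0.0/16


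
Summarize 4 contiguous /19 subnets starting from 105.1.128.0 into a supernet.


Original prefix: /19
Number of subnets: 4 = 2^2
New prefix = 19 - 2 = 17
Supernet: 105.1.128.0/17


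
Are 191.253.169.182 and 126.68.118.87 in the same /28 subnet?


Mask: 255.255.255.240
191.253.169.182 AND mask = 191.253.169.176
126.68.118.87 AND mask = 126.68.118.80
No, different subnets (191.253.169.176 vs 126.68.118.80)


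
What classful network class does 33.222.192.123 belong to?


First octet: 33
Binary: 00100001
0xxxxxxx -> Class A (1-126)
Class A, default mask 255.0.0.0 (/8)


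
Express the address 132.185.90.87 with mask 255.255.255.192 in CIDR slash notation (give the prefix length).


Binary: 11111111.11111111.11111111.11000000
Count leading 1s
Prefix: /26


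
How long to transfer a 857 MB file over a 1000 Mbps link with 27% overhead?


Effective throughput = 1000 * (1 - 27/100) = 730 Mbps
File size in Mb = 857 * 8 = 6856 Mb
Time = 6856 / 730
Time = 9.3918 seconds


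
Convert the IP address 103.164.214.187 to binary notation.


103 = 01100111
164 = 10100100
214 = 11010110
187 = 10111011
Binary: 01100111.10100100.11010110.10111011


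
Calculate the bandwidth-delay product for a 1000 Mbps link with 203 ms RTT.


BDP = bandwidth * RTT
= 1000 Mbps * 203 ms
= 1000 * 1e6 * 203 / 1000 bits
= 203000000 bits
= 25375000 bytes
= 24780.2734 KB
BDP = 203000000 bits (25375000 bytes)


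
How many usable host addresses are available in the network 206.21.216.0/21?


Host bits = 32 - 21 = 11
Total addresses = 2^11 = 2048
Usable = total - 2 (network and broadcast)
Usable hosts: 2046


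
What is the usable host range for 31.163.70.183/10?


Network: 31.128.0.0
Broadcast: 31.191.255.255
First usable = network + 1
Last usable = broadcast - 1
Range: 31.128.0.1 to 31.191.255.254


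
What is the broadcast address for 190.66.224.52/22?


Network: 190.66.224.0/22
Host bits = 10
Set all host bits to 1:
Broadcast: 190.66.227.255


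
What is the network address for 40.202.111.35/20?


IP:   00101000.11001010.01101111.00100011
Mask: 11111111.11111111.11110000.00000000
AND operation:
Net:  00101000.11001010.01100000.00000000
Network: 40.202.96.0/20


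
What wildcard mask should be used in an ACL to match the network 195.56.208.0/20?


Subnet mask: 255.255.240.0
Wildcard = 255.255.255.255 - subnet mask
255 - 255 = 0
255 - 255 = 0
255 - 240 = 15
255 - 0 = 255
Wildcard: 0.0.15.255


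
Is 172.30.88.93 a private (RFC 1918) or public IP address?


RFC 1918 private ranges:
  10.0.0.0/8 (10.0.0.0 - 10.255.255.255)
  172.16.0.0/12 (172.16.0.0 - 172.31.255.255)
  192.168.0.0/16 (192.168.0.0 - 192.168.255.255)
Private (in 172.16.0.0/12)


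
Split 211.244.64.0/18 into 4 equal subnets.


New prefix = 18 + 2 = 20
Each subnet has 4096 addresses
  211.244.64.0/20
  211.244.80.0/20
  211.244.96.0/20
  211.244.112.0/20
Subnets: 211.244.64.0/20, 211.244.80.0/20, 211.244.96.0/20, 211.244.112.0/20


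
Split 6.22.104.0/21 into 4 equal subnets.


New prefix = 21 + 2 = 23
Each subnet has 512 addresses
  6.22.104.0/23
  6.22.106.0/23
  6.22.108.0/23
  6.22.110.0/23
Subnets: 6.22.104.0/23, 6.22.106.0/23, 6.22.108.0/23, 6.22.110.0/23


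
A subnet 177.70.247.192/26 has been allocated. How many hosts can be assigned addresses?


Host bits = 32 - 26 = 6
Total addresses = 2^6 = 64
Usable = total - 2 (network and broadcast)
Usable hosts: 62


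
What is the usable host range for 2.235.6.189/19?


Network: 2.235.0.0
Broadcast: 2.235.31.255
First usable = network + 1
Last usable = broadcast - 1
Range: 2.235.0.1 to 2.235.31.254


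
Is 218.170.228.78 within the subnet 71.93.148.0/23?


Subnet network: 71.93.148.0
Test IP AND mask: 218.170.228.0
No, 218.170.228.78 is not in 71.93.148.0/23


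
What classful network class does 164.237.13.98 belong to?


First octet: 164
Binary: 10100100
10xxxxxx -> Class B (128-191)
Class B, default mask 255.255.0.0 (/16)


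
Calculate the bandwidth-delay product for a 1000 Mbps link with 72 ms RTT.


BDP = bandwidth * RTT
= 1000 Mbps * 72 ms
= 1000 * 1e6 * 72 / 1000 bits
= 72000000 bits
= 9000000 bytes
= 8789.0625 KB
BDP = 72000000 bits (9000000 bytes)


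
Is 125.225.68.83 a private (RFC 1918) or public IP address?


RFC 1918 private ranges:
  10.0.0.0/8 (10.0.0.0 - 10.255.255.255)
  172.16.0.0/12 (172.16.0.0 - 172.31.255.255)
  192.168.0.0/16 (192.168.0.0 - 192.168.255.255)
Public (not in any RFC 1918 range)


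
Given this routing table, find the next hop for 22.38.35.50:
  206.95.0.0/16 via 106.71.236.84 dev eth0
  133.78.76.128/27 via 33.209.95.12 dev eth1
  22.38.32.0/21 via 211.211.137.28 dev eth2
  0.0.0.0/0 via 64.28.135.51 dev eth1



Longest prefix match for 22.38.35.50:
  /16 206.95.0.0: no
  /27 133.78.76.128: no
  /21 22.38.32.0: MATCH
  /0 0.0.0.0: MATCH
Selected: next-hop 211.211.137.28 via eth2 (matched /21)


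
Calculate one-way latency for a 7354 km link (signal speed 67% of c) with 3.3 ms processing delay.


Speed = 0.67 * 3e5 km/s = 201000 km/s
Propagation delay = 7354 / 201000 = 0.0366 s = 36.5871 ms
Processing delay = 3.3 ms
Total one-way latency = 39.8871 ms


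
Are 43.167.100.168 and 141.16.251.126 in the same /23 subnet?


Mask: 255.255.254.0
43.167.100.168 AND mask = 43.167.100.0
141.16.251.126 AND mask = 141.16.250.0
No, different subnets (43.167.100.0 vs 141.16.250.0)


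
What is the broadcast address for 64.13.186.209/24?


Network: 64.13.186.0/24
Host bits = 8
Set all host bits to 1:
Broadcast: 64.13.186.255


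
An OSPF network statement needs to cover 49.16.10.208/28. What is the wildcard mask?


Subnet mask: 255.255.255.240
Wildcard = 255.255.255.255 - subnet mask
255 - 255 = 0
255 - 255 = 0
255 - 255 = 0
255 - 240 = 15
Wildcard: 0.0.0.15


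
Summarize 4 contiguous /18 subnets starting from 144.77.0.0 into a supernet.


Original prefix: /18
Number of subnets: 4 = 2^2
New prefix = 18 - 2 = 16
Supernet: 144.77.0.0/16


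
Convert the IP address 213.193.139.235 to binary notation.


213 = 11010101
193 = 11000001
139 = 10001011
235 = 11101011
Binary: 11010101.11000001.10001011.11101011


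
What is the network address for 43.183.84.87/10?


IP:   00101011.10110111.01010100.01010111
Mask: 11111111.11000000.00000000.00000000
AND operation:
Net:  00101011.10000000.00000000.00000000
Network: 43.128.0.0/10


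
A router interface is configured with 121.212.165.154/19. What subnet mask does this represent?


/19 means 19 network bits, 13 host bits
Binary: 11111111111111111110000000000000
Mask: 255.255.224.0


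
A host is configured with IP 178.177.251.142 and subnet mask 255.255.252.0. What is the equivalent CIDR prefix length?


Binary: 11111111.11111111.11111100.00000000
Count leading 1s
Prefix: /22


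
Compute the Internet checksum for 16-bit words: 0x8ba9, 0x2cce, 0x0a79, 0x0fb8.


Sum all words (with carry folding):
+ 0x8ba9 = 0x8ba9
+ 0x2cce = 0xb877
+ 0x0a79 = 0xc2f0
+ 0x0fb8 = 0xd2a8
One's complement: ~0xd2a8
Checksum = 0x2d57


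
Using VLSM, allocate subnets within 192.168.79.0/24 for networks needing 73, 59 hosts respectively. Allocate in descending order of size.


73 hosts -> /25 (126 usable): 192.168.79.0/25
59 hosts -> /26 (62 usable): 192.168.79.128/26
Allocation: 192.168.79.0/25 (73 hosts, 126 usable); 192.168.79.128/26 (59 hosts, 62 usable)


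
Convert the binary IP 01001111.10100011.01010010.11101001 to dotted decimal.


01001111 = 79
10100011 = 163
01010010 = 82
11101001 = 233
IP: 79.163.82.233


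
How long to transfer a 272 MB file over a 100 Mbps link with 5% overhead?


Effective throughput = 100 * (1 - 5/100) = 95 Mbps
File size in Mb = 272 * 8 = 2176 Mb
Time = 2176 / 95
Time = 22.9053 seconds


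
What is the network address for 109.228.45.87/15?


IP:   01101101.11100100.00101101.01010111
Mask: 11111111.11111110.00000000.00000000
AND operation:
Net:  01101101.11100100.00000000.00000000
Network: 109.228.0.0/15


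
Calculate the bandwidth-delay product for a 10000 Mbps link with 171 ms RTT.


BDP = bandwidth * RTT
= 10000 Mbps * 171 ms
= 10000 * 1e6 * 171 / 1000 bits
= 1710000000 bits
= 213750000 bytes
= 208740.2344 KB
BDP = 1710000000 bits (213750000 bytes)


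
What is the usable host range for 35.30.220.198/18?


Network: 35.30.192.0
Broadcast: 35.30.255.255
First usable = network + 1
Last usable = broadcast - 1
Range: 35.30.192.1 to 35.30.255.254


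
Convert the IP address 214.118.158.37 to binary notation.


214 = 11010110
118 = 01110110
158 = 10011110
37 = 00100101
Binary: 11010110.01110110.10011110.00100101


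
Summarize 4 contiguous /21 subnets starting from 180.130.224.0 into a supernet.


Original prefix: /21
Number of subnets: 4 = 2^2
New prefix = 21 - 2 = 19
Supernet: 180.130.224.0/19


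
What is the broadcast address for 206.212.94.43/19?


Network: 206.212.64.0/19
Host bits = 13
Set all host bits to 1:
Broadcast: 206.212.95.255


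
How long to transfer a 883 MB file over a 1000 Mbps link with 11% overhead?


Effective throughput = 1000 * (1 - 11/100) = 890 Mbps
File size in Mb = 883 * 8 = 7064 Mb
Time = 7064 / 890
Time = 7.9371 seconds


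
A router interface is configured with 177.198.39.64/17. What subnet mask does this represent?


/17 means 17 network bits, 15 host bits
Binary: 11111111111111111000000000000000
Mask: 255.255.128.0


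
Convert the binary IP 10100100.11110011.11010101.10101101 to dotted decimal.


10100100 = 164
11110011 = 243
11010101 = 213
10101101 = 173
IP: 164.243.213.173


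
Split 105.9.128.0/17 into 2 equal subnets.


New prefix = 17 + 1 = 18
Each subnet has 16384 addresses
  105.9.128.0/18
  105.9.192.0/18
Subnets: 105.9.128.0/18, 105.9.192.0/18


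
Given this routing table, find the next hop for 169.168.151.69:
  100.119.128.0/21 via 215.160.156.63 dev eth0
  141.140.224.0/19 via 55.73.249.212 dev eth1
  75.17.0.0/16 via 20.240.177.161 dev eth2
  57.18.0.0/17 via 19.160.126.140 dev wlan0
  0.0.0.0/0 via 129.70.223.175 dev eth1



Longest prefix match for 169.168.151.69:
  /21 100.119.128.0: no
  /19 141.140.224.0: no
  /16 75.17.0.0: no
  /17 57.18.0.0: no
  /0 0.0.0.0: MATCH
Selected: next-hop 129.70.223.175 via eth1 (matched /0)


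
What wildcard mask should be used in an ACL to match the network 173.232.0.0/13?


Subnet mask: 255.248.0.0
Wildcard = 255.255.255.255 - subnet mask
255 - 255 = 0
255 - 248 = 7
255 - 0 = 255
255 - 0 = 255
Wildcard: 0.7.255.255


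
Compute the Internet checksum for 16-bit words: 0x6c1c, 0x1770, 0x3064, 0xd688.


Sum all words (with carry folding):
+ 0x6c1c = 0x6c1c
+ 0x1770 = 0x838c
+ 0x3064 = 0xb3f0
+ 0xd688 = 0x8a79
One's complement: ~0x8a79
Checksum = 0x7586


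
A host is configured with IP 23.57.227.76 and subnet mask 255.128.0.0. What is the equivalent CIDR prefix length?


Binary: 11111111.10000000.00000000.00000000
Count leading 1s
Prefix: /9


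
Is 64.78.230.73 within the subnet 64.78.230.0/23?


Subnet network: 64.78.230.0
Test IP AND mask: 64.78.230.0
Yes, 64.78.230.73 is in 64.78.230.0/23


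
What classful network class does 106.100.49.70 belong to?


First octet: 106
Binary: 01101010
0xxxxxxx -> Class A (1-126)
Class A, default mask 255.0.0.0 (/8)


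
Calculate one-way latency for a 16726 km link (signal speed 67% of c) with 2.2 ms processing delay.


Speed = 0.67 * 3e5 km/s = 201000 km/s
Propagation delay = 16726 / 201000 = 0.0832 s = 83.2139 ms
Processing delay = 2.2 ms
Total one-way latency = 85.4139 ms


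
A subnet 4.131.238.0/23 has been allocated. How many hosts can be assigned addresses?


Host bits = 32 - 23 = 9
Total addresses = 2^9 = 512
Usable = total - 2 (network and broadcast)
Usable hosts: 510


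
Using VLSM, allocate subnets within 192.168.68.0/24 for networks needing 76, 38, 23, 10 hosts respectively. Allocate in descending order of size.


76 hosts -> /25 (126 usable): 192.168.68.0/25
38 hosts -> /26 (62 usable): 192.168.68.128/26
23 hosts -> /27 (30 usable): 192.168.68.192/27
10 hosts -> /28 (14 usable): 192.168.68.224/28
Allocation: 192.168.68.0/25 (76 hosts, 126 usable); 192.168.68.128/26 (38 hosts, 62 usable); 192.168.68.192/27 (23 hosts, 30 usable); 192.168.68.224/28 (10 hosts, 14 usable)


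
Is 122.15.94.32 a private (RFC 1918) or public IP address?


RFC 1918 private ranges:
  10.0.0.0/8 (10.0.0.0 - 10.255.255.255)
  172.16.0.0/12 (172.16.0.0 - 172.31.255.255)
  192.168.0.0/16 (192.168.0.0 - 192.168.255.255)
Public (not in any RFC 1918 range)


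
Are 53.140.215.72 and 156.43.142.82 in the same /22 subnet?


Mask: 255.255.252.0
53.140.215.72 AND mask = 53.140.212.0
156.43.142.82 AND mask = 156.43.140.0
No, different subnets (53.140.212.0 vs 156.43.140.0)


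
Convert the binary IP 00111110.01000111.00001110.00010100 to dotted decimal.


00111110 = 62
01000111 = 71
00001110 = 14
00010100 = 20
IP: 62.71.14.20


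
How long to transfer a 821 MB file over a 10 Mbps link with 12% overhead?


Effective throughput = 10 * (1 - 12/100) = 8.8 Mbps
File size in Mb = 821 * 8 = 6568 Mb
Time = 6568 / 8.8
Time = 746.3636 seconds


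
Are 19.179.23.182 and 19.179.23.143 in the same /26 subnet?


Mask: 255.255.255.192
19.179.23.182 AND mask = 19.179.23.128
19.179.23.143 AND mask = 19.179.23.128
Yes, same subnet (19.179.23.128)


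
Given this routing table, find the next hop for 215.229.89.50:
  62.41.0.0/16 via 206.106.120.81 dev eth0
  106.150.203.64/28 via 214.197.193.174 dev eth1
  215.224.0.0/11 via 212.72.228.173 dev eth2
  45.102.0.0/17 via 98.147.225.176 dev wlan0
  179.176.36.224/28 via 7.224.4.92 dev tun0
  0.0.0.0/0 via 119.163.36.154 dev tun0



Longest prefix match for 215.229.89.50:
  /16 62.41.0.0: no
  /28 106.150.203.64: no
  /11 215.224.0.0: MATCH
  /17 45.102.0.0: no
  /28 179.176.36.224: no
  /0 0.0.0.0: MATCH
Selected: next-hop 212.72.228.173 via eth2 (matched /11)


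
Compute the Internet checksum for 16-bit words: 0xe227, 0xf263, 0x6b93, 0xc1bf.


Sum all words (with carry folding):
+ 0xe227 = 0xe227
+ 0xf263 = 0xd48b
+ 0x6b93 = 0x401f
+ 0xc1bf = 0x01df
One's complement: ~0x01df
Checksum = 0xfe20


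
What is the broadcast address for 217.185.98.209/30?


Network: 217.185.98.208/30
Host bits = 2
Set all host bits to 1:
Broadcast: 217.185.98.211


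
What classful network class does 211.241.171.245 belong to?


First octet: 211
Binary: 11010011
110xxxxx -> Class C (192-223)
Class C, default mask 255.255.255.0 (/24)


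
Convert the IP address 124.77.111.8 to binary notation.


124 = 01111100
77 = 01001101
111 = 01101111
8 = 00001000
Binary: 01111100.01001101.01101111.00001000


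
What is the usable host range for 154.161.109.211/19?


Network: 154.161.96.0
Broadcast: 154.161.127.255
First usable = network + 1
Last usable = broadcast - 1
Range: 154.161.96.1 to 154.161.127.254


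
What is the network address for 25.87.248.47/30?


IP:   00011001.01010111.11111000.00101111
Mask: 11111111.11111111.11111111.11111100
AND operation:
Net:  00011001.01010111.11111000.00101100
Network: 25.87.248.44/30


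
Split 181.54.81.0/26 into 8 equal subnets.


New prefix = 26 + 3 = 29
Each subnet has 8 addresses
  181.54.81.0/29
  181.54.81.8/29
  181.54.81.16/29
  181.54.81.24/29
  181.54.81.32/29
  181.54.81.40/29
  181.54.81.48/29
  181.54.81.56/29
Subnets: 181.54.81.0/29, 181.54.81.8/29, 181.54.81.16/29, 181.54.81.24/29, 181.54.81.32/29, 181.54.81.40/29, 181.54.81.48/29, 181.54.81.56/29


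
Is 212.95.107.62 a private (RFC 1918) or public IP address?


RFC 1918 private ranges:
  10.0.0.0/8 (10.0.0.0 - 10.255.255.255)
  172.16.0.0/12 (172.16.0.0 - 172.31.255.255)
  192.168.0.0/16 (192.168.0.0 - 192.168.255.255)
Public (not in any RFC 1918 range)


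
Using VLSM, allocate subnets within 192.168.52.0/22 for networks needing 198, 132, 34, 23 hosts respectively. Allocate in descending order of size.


198 hosts -> /24 (254 usable): 192.168.52.0/24
132 hosts -> /24 (254 usable): 192.168.53.0/24
34 hosts -> /26 (62 usable): 192.168.54.0/26
23 hosts -> /27 (30 usable): 192.168.54.64/27
Allocation: 192.168.52.0/24 (198 hosts, 254 usable); 192.168.53.0/24 (132 hosts, 254 usable); 192.168.54.0/26 (34 hosts, 62 usable); 192.168.54.64/27 (23 hosts, 30 usable)


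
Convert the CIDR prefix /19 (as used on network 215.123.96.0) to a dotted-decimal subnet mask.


/19 means 19 network bits, 13 host bits
Binary: 11111111111111111110000000000000
Mask: 255.255.224.0


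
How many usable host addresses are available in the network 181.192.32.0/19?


Host bits = 32 - 19 = 13
Total addresses = 2^13 = 8192
Usable = total - 2 (network and broadcast)
Usable hosts: 8190


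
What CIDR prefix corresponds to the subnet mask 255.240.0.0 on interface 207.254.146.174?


Binary: 11111111.11110000.00000000.00000000
Count leading 1s
Prefix: /12


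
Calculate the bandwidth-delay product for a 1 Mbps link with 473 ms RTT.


BDP = bandwidth * RTT
= 1 Mbps * 473 ms
= 1 * 1e6 * 473 / 1000 bits
= 473000 bits
= 59125 bytes
= 57.7393 KB
BDP = 473000 bits (59125 bytes)


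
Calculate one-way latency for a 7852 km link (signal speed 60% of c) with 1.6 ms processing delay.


Speed = 0.6 * 3e5 km/s = 180000 km/s
Propagation delay = 7852 / 180000 = 0.0436 s = 43.6222 ms
Processing delay = 1.6 ms
Total one-way latency = 45.2222 ms


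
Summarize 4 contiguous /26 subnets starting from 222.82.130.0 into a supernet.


Original prefix: /26
Number of subnets: 4 = 2^2
New prefix = 26 - 2 = 24
Supernet: 222.82.130.0/24


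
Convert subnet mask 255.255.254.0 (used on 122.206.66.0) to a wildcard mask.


Subnet mask: 255.255.254.0
Wildcard = 255.255.255.255 - subnet mask
255 - 255 = 0
255 - 255 = 0
255 - 254 = 1
255 - 0 = 255
Wildcard: 0.0.1.255


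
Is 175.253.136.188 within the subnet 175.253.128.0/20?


Subnet network: 175.253.128.0
Test IP AND mask: 175.253.128.0
Yes, 175.253.136.188 is in 175.253.128.0/20


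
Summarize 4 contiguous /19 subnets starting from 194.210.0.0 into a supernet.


Original prefix: /19
Number of subnets: 4 = 2^2
New prefix = 19 - 2 = 17
Supernet: 194.210.0.0/17


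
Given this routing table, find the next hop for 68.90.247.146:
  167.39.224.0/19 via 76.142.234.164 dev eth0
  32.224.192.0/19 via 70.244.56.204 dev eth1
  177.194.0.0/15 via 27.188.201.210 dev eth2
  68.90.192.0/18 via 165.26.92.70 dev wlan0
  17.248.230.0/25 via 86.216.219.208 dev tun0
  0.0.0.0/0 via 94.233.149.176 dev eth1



Longest prefix match for 68.90.247.146:
  /19 167.39.224.0: no
  /19 32.224.192.0: no
  /15 177.194.0.0: no
  /18 68.90.192.0: MATCH
  /25 17.248.230.0: no
  /0 0.0.0.0: MATCH
Selected: next-hop 165.26.92.70 via wlan0 (matched /18)


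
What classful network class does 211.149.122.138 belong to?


First octet: 211
Binary: 11010011
110xxxxx -> Class C (192-223)
Class C, default mask 255.255.255.0 (/24)


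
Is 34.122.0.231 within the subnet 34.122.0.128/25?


Subnet network: 34.122.0.128
Test IP AND mask: 34.122.0.128
Yes, 34.122.0.231 is in 34.122.0.128/25


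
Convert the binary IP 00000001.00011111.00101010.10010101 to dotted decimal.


00000001 = 1
00011111 = 31
00101010 = 42
10010101 = 149
IP: 1.31.42.149


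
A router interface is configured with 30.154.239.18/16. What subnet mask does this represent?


/16 means 16 network bits, 16 host bits
Binary: 11111111111111110000000000000000
Mask: 255.255.0.0


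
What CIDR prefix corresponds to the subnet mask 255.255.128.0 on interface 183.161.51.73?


Binary: 11111111.11111111.10000000.00000000
Count leading 1s
Prefix: /17


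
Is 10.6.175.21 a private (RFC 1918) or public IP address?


RFC 1918 private ranges:
  10.0.0.0/8 (10.0.0.0 - 10.255.255.255)
  172.16.0.0/12 (172.16.0.0 - 172.31.255.255)
  192.168.0.0/16 (192.168.0.0 - 192.168.255.255)
Private (in 10.0.0.0/8)


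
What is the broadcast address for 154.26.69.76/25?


Network: 154.26.69.0/25
Host bits = 7
Set all host bits to 1:
Broadcast: 154.26.69.127


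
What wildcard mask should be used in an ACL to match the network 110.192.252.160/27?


Subnet mask: 255.255.255.224
Wildcard = 255.255.255.255 - subnet mask
255 - 255 = 0
255 - 255 = 0
255 - 255 = 0
255 - 224 = 31
Wildcard: 0.0.0.31


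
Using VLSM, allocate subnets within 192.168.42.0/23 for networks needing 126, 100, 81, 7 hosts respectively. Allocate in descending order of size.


126 hosts -> /25 (126 usable): 192.168.42.0/25
100 hosts -> /25 (126 usable): 192.168.42.128/25
81 hosts -> /25 (126 usable): 192.168.43.0/25
7 hosts -> /28 (14 usable): 192.168.43.128/28
Allocation: 192.168.42.0/25 (126 hosts, 126 usable); 192.168.42.128/25 (100 hosts, 126 usable); 192.168.43.0/25 (81 hosts, 126 usable); 192.168.43.128/28 (7 hosts, 14 usable)


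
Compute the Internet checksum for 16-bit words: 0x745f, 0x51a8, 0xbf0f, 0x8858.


Sum all words (with carry folding):
+ 0x745f = 0x745f
+ 0x51a8 = 0xc607
+ 0xbf0f = 0x8517
+ 0x8858 = 0x0d70
One's complement: ~0x0d70
Checksum = 0xf28f


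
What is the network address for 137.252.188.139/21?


IP:   10001001.11111100.10111100.10001011
Mask: 11111111.11111111.11111000.00000000
AND operation:
Net:  10001001.11111100.10111000.00000000
Network: 137.252.184.0/21


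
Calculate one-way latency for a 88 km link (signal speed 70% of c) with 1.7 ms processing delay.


Speed = 0.7 * 3e5 km/s = 210000 km/s
Propagation delay = 88 / 210000 = 0.0004 s = 0.419 ms
Processing delay = 1.7 ms
Total one-way latency = 2.119 ms


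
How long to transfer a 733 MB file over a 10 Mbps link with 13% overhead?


Effective throughput = 10 * (1 - 13/100) = 8.7 Mbps
File size in Mb = 733 * 8 = 5864 Mb
Time = 5864 / 8.7
Time = 674.023 seconds


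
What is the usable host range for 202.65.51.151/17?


Network: 202.65.0.0
Broadcast: 202.65.127.255
First usable = network + 1
Last usable = broadcast - 1
Range: 202.65.0.1 to 202.65.127.254


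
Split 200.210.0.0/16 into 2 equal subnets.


New prefix = 16 + 1 = 17
Each subnet has 32768 addresses
  200.210.0.0/17
  200.210.128.0/17
Subnets: 200.210.0.0/17, 200.210.128.0/17


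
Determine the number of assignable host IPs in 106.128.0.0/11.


Host bits = 32 - 11 = 21
Total addresses = 2^21 = 2097152
Usable = total - 2 (network and broadcast)
Usable hosts: 2097150


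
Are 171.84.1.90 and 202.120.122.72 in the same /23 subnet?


Mask: 255.255.254.0
171.84.1.90 AND mask = 171.84.0.0
202.120.122.72 AND mask = 202.120.122.0
No, different subnets (171.84.0.0 vs 202.120.122.0)


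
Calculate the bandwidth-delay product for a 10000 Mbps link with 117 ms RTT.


BDP = bandwidth * RTT
= 10000 Mbps * 117 ms
= 10000 * 1e6 * 117 / 1000 bits
= 1170000000 bits
= 146250000 bytes
= 142822.2656 KB
BDP = 1170000000 bits (146250000 bytes)


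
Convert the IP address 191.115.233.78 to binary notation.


191 = 10111111
115 = 01110011
233 = 11101001
78 = 01001110
Binary: 10111111.01110011.11101001.01001110


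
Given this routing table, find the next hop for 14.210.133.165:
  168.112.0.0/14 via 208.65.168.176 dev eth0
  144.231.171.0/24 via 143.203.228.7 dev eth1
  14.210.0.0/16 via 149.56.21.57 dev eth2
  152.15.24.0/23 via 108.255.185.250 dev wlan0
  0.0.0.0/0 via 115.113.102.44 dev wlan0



Longest prefix match for 14.210.133.165:
  /14 168.112.0.0: no
  /24 144.231.171.0: no
  /16 14.210.0.0: MATCH
  /23 152.15.24.0: no
  /0 0.0.0.0: MATCH
Selected: next-hop 149.56.21.57 via eth2 (matched /16)
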